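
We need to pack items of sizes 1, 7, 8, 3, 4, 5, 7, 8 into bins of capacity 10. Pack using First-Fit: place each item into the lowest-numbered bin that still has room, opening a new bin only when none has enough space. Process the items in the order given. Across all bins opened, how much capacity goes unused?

1 → bin 1 (remaining 9)
7 → bin 1 (remaining 2)
8 → bin 2 (remaining 2)
3 → bin 3 (remaining 7)
4 → bin 3 (remaining 3)
5 → bin 4 (remaining 5)
7 → bin 5 (remaining 3)
8 → bin 6 (remaining 2)
6 bins × 10 = 60; used 43; unused 17.

17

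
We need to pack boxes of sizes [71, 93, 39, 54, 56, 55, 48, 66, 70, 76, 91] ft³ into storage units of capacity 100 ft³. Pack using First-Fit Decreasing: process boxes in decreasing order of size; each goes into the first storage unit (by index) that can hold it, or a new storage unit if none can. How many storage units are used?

10

Sorted descending: 93, 91, 76, 71, 70, 66, 56, 55, 54, 48, 39.
storage unit 1: place 93 ft³, 7 ft³ left
storage unit 2: place 91 ft³, 9 ft³ left
storage unit 3: place 76 ft³, 24 ft³ left
storage unit 4: place 71 ft³, 29 ft³ left
storage unit 5: place 70 ft³, 30 ft³ left
storage unit 6: place 66 ft³, 34 ft³ left
storage unit 7: place 56 ft³, 44 ft³ left
storage unit 8: place 55 ft³, 45 ft³ left
storage unit 9: place 54 ft³, 46 ft³ left
storage unit 10: place 48 ft³, 52 ft³ left
storage unit 7: place 39 ft³, 5 ft³ left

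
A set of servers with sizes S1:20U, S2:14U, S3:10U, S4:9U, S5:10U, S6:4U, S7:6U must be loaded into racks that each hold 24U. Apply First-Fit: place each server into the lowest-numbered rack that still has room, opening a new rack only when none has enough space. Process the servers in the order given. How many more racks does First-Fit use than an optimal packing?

0

First-Fit: [20,4] [14,10] [9,10] [6] → 4 racks.
Total size 73U; any packing needs at least ⌈73/24⌉ = 4 racks.
So 4 is already optimal.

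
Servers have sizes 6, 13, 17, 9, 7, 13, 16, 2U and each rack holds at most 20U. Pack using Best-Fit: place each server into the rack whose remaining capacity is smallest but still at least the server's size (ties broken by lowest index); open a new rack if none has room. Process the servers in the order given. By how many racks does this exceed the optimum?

Best-Fit: [6,13] [17,2] [9,7] [13] [16] → 5 racks.
Total size 83U; any packing needs at least ⌈83/20⌉ = 5 racks.
So 5 is already optimal.

0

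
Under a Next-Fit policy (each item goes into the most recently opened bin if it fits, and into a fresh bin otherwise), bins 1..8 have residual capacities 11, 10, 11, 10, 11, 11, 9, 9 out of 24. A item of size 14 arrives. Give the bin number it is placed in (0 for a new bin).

0

Next-Fit only looks at bin 8, which has 9 free.
14 does not fit, so a new bin is opened.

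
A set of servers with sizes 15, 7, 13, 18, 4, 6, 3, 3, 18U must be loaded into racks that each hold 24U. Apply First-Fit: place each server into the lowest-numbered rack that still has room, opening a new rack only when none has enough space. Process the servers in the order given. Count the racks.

4 racks

rack 1: place 15U, 9U left
rack 1: place 7U, 2U left
rack 2: place 13U, 11U left
rack 3: place 18U, 6U left
rack 2: place 4U, 7U left
rack 2: place 6U, 1U left
rack 3: place 3U, 3U left
rack 3: place 3U, 0U left
rack 4: place 18U, 6U left
Final racks: [15,7] [13,4,6] [18,3,3] [18].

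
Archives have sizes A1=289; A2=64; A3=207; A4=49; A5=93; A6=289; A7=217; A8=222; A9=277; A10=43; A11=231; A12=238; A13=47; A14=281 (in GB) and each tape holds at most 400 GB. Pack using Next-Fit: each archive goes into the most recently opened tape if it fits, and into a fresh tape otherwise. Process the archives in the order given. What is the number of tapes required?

A1 (289 GB) → tape 1 (remaining 111 GB)
A2 (64 GB) → tape 1 (remaining 47 GB)
A3 (207 GB) → tape 2 (remaining 193 GB)
A4 (49 GB) → tape 2 (remaining 144 GB)
A5 (93 GB) → tape 2 (remaining 51 GB)
A6 (289 GB) → tape 3 (remaining 111 GB)
A7 (217 GB) → tape 4 (remaining 183 GB)
A8 (222 GB) → tape 5 (remaining 178 GB)
A9 (277 GB) → tape 6 (remaining 123 GB)
A10 (43 GB) → tape 6 (remaining 80 GB)
A11 (231 GB) → tape 7 (remaining 169 GB)
A12 (238 GB) → tape 8 (remaining 162 GB)
A13 (47 GB) → tape 8 (remaining 115 GB)
A14 (281 GB) → tape 9 (remaining 119 GB)

9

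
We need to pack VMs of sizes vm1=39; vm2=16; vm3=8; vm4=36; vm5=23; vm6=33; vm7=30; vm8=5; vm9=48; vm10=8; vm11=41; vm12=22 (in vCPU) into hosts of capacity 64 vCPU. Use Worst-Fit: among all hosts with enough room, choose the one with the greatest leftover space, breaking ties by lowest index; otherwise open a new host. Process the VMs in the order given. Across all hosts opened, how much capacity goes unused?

11

Put vm1 (39 vCPU) in host 1; 25 vCPU remain.
Put vm2 (16 vCPU) in host 1; 9 vCPU remain.
Put vm3 (8 vCPU) in host 1; 1 vCPU remain.
Put vm4 (36 vCPU) in host 2; 28 vCPU remain.
Put vm5 (23 vCPU) in host 2; 5 vCPU remain.
Put vm6 (33 vCPU) in host 3; 31 vCPU remain.
Put vm7 (30 vCPU) in host 3; 1 vCPU remain.
Put vm8 (5 vCPU) in host 2; 0 vCPU remain.
Put vm9 (48 vCPU) in host 4; 16 vCPU remain.
Put vm10 (8 vCPU) in host 4; 8 vCPU remain.
Put vm11 (41 vCPU) in host 5; 23 vCPU remain.
Put vm12 (22 vCPU) in host 5; 1 vCPU remain.
5 hosts × 64 vCPU = 320 vCPU; used 309 vCPU; unused 11 vCPU.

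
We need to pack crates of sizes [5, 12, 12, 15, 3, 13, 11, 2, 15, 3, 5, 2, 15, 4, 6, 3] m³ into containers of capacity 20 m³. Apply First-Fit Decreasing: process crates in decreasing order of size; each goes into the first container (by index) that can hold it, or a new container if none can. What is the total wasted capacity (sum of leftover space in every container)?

Sorted descending: 15, 15, 15, 13, 12, 12, 11, 6, 5, 5, 4, 3, 3, 3, 2, 2.
15 m³ → container 1 (remaining 5 m³)
15 m³ → container 2 (remaining 5 m³)
15 m³ → container 3 (remaining 5 m³)
13 m³ → container 4 (remaining 7 m³)
12 m³ → container 5 (remaining 8 m³)
12 m³ → container 6 (remaining 8 m³)
11 m³ → container 7 (remaining 9 m³)
6 m³ → container 4 (remaining 1 m³)
5 m³ → container 1 (remaining 0 m³)
5 m³ → container 2 (remaining 0 m³)
4 m³ → container 3 (remaining 1 m³)
3 m³ → container 5 (remaining 5 m³)
3 m³ → container 5 (remaining 2 m³)
3 m³ → container 6 (remaining 5 m³)
2 m³ → container 5 (remaining 0 m³)
2 m³ → container 6 (remaining 3 m³)
7 containers × 20 m³ = 140 m³; used 126 m³; unused 14 m³.

14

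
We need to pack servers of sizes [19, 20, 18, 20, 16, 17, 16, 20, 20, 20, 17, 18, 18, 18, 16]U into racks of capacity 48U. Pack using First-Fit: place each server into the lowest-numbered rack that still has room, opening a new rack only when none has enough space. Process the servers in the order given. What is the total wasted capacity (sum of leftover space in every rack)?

111

rack 1: place 19U, 29U left
rack 1: place 20U, 9U left
rack 2: place 18U, 30U left
rack 2: place 20U, 10U left
rack 3: place 16U, 32U left
rack 3: place 17U, 15U left
rack 4: place 16U, 32U left
rack 4: place 20U, 12U left
rack 5: place 20U, 28U left
rack 5: place 20U, 8U left
rack 6: place 17U, 31U left
rack 6: place 18U, 13U left
rack 7: place 18U, 30U left
rack 7: place 18U, 12U left
rack 8: place 16U, 32U left
8 racks × 48U = 384U; used 273U; unused 111U.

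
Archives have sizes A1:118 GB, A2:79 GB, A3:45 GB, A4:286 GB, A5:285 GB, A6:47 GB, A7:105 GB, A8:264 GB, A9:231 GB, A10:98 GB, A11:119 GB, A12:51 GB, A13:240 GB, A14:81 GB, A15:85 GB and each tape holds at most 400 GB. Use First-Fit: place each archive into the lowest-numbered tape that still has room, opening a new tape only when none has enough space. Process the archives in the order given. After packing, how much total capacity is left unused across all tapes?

266

tape 1: place A1 (118 GB), 282 GB left
tape 1: place A2 (79 GB), 203 GB left
tape 1: place A3 (45 GB), 158 GB left
tape 2: place A4 (286 GB), 114 GB left
tape 3: place A5 (285 GB), 115 GB left
tape 1: place A6 (47 GB), 111 GB left
tape 1: place A7 (105 GB), 6 GB left
tape 4: place A8 (264 GB), 136 GB left
tape 5: place A9 (231 GB), 169 GB left
tape 2: place A10 (98 GB), 16 GB left
tape 4: place A11 (119 GB), 17 GB left
tape 3: place A12 (51 GB), 64 GB left
tape 6: place A13 (240 GB), 160 GB left
tape 5: place A14 (81 GB), 88 GB left
tape 5: place A15 (85 GB), 3 GB left
6 tapes × 400 GB = 2400 GB; used 2134 GB; unused 266 GB.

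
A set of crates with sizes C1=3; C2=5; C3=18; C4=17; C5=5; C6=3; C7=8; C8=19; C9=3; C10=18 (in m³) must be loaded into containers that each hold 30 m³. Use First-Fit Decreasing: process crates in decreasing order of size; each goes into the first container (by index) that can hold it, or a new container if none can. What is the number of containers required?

Sorted descending: 19, 18, 18, 17, 8, 5, 5, 3, 3, 3.
19 m³ → container 1 (remaining 11 m³)
18 m³ → container 2 (remaining 12 m³)
18 m³ → container 3 (remaining 12 m³)
17 m³ → container 4 (remaining 13 m³)
8 m³ → container 1 (remaining 3 m³)
5 m³ → container 2 (remaining 7 m³)
5 m³ → container 2 (remaining 2 m³)
3 m³ → container 1 (remaining 0 m³)
3 m³ → container 3 (remaining 9 m³)
3 m³ → container 3 (remaining 6 m³)

4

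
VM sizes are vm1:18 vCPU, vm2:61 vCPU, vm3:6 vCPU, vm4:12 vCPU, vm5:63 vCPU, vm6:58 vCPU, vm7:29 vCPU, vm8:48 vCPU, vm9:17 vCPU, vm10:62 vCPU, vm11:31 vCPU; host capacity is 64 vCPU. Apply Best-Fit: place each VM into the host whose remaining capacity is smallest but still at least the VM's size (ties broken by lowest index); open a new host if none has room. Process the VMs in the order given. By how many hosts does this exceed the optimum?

Best-Fit: [18,6,12,17] [61] [63] [58] [29,31] [48] [62] → 7 hosts.
Total size 405 vCPU; any packing needs at least ⌈405/64⌉ = 7 hosts.
So 7 is already optimal.

0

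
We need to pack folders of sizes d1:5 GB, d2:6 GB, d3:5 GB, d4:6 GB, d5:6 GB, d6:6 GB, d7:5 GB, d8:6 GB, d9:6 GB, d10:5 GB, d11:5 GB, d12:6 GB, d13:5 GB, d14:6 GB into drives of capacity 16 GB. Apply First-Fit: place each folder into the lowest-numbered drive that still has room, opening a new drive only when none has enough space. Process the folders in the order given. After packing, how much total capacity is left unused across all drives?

drive 1: place d1 (5 GB), 11 GB left
drive 1: place d2 (6 GB), 5 GB left
drive 1: place d3 (5 GB), 0 GB left
drive 2: place d4 (6 GB), 10 GB left
drive 2: place d5 (6 GB), 4 GB left
drive 3: place d6 (6 GB), 10 GB left
drive 3: place d7 (5 GB), 5 GB left
drive 4: place d8 (6 GB), 10 GB left
drive 4: place d9 (6 GB), 4 GB left
drive 3: place d10 (5 GB), 0 GB left
drive 5: place d11 (5 GB), 11 GB left
drive 5: place d12 (6 GB), 5 GB left
drive 5: place d13 (5 GB), 0 GB left
drive 6: place d14 (6 GB), 10 GB left
6 drives × 16 GB = 96 GB; used 78 GB; unused 18 GB.

18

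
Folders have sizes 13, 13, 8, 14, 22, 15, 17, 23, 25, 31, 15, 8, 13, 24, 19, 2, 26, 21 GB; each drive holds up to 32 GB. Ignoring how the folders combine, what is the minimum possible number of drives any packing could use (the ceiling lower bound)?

10 drives

Total size = 13 + 13 + 8 + 14 + 22 + 15 + 17 + 23 + 25 + 31 + 15 + 8 + 13 + 24 + 19 + 2 + 26 + 21 = 309 GB.
⌈309 / 32⌉ = 10.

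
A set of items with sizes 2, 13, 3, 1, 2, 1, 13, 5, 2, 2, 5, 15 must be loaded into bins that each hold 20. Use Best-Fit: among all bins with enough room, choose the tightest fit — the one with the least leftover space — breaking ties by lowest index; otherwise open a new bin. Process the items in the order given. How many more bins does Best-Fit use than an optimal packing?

Best-Fit: [2,13,3,1,1] [2,13,5] [2,2,5] [15] → 4 bins.
Total size 64; any packing needs at least ⌈64/20⌉ = 4 bins.
So 4 is already optimal.

0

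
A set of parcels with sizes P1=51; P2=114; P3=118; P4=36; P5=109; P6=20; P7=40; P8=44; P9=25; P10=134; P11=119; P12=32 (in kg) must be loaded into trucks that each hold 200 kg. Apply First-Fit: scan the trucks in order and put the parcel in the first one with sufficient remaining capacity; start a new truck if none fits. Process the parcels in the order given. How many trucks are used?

5

Put P1 (51 kg) in truck 1; 149 kg remain.
Put P2 (114 kg) in truck 1; 35 kg remain.
Put P3 (118 kg) in truck 2; 82 kg remain.
Put P4 (36 kg) in truck 2; 46 kg remain.
Put P5 (109 kg) in truck 3; 91 kg remain.
Put P6 (20 kg) in truck 1; 15 kg remain.
Put P7 (40 kg) in truck 2; 6 kg remain.
Put P8 (44 kg) in truck 3; 47 kg remain.
Put P9 (25 kg) in truck 3; 22 kg remain.
Put P10 (134 kg) in truck 4; 66 kg remain.
Put P11 (119 kg) in truck 5; 81 kg remain.
Put P12 (32 kg) in truck 4; 34 kg remain.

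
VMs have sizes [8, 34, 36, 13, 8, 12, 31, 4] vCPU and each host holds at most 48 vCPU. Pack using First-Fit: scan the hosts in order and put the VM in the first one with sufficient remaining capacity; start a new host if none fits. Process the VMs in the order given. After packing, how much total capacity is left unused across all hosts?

8 vCPU → host 1 (remaining 40 vCPU)
34 vCPU → host 1 (remaining 6 vCPU)
36 vCPU → host 2 (remaining 12 vCPU)
13 vCPU → host 3 (remaining 35 vCPU)
8 vCPU → host 2 (remaining 4 vCPU)
12 vCPU → host 3 (remaining 23 vCPU)
31 vCPU → host 4 (remaining 17 vCPU)
4 vCPU → host 1 (remaining 2 vCPU)
4 hosts × 48 vCPU = 192 vCPU; used 146 vCPU; unused 46 vCPU.

46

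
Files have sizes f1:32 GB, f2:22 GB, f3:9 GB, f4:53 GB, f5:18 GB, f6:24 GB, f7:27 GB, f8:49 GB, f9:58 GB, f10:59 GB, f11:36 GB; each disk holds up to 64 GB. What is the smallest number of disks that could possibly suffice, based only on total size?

7

Total size = 32 + 22 + 9 + 53 + 18 + 24 + 27 + 49 + 58 + 59 + 36 = 387 GB.
⌈387 / 64⌉ = 7.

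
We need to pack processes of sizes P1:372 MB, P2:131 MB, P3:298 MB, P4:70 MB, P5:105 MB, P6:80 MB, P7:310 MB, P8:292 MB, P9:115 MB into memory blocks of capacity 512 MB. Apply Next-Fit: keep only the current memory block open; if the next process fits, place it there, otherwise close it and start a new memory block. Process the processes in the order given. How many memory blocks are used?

4

memory block 1: place P1 (372 MB), 140 MB left
memory block 1: place P2 (131 MB), 9 MB left
memory block 2: place P3 (298 MB), 214 MB left
memory block 2: place P4 (70 MB), 144 MB left
memory block 2: place P5 (105 MB), 39 MB left
memory block 3: place P6 (80 MB), 432 MB left
memory block 3: place P7 (310 MB), 122 MB left
memory block 4: place P8 (292 MB), 220 MB left
memory block 4: place P9 (115 MB), 105 MB left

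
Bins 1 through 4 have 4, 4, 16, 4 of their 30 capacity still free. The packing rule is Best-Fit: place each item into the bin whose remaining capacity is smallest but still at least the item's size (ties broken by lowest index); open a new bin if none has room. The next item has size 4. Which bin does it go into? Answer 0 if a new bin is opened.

1

Bins with room: bin 1 (4), bin 2 (4), bin 3 (16), bin 4 (4).
Tightest fit is bin 1 with 4 free.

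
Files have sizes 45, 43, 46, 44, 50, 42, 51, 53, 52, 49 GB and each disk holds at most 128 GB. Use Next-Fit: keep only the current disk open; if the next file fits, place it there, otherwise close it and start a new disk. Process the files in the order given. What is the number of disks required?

5 disks

disk 1: place 45 GB, 83 GB left
disk 1: place 43 GB, 40 GB left
disk 2: place 46 GB, 82 GB left
disk 2: place 44 GB, 38 GB left
disk 3: place 50 GB, 78 GB left
disk 3: place 42 GB, 36 GB left
disk 4: place 51 GB, 77 GB left
disk 4: place 53 GB, 24 GB left
disk 5: place 52 GB, 76 GB left
disk 5: place 49 GB, 27 GB left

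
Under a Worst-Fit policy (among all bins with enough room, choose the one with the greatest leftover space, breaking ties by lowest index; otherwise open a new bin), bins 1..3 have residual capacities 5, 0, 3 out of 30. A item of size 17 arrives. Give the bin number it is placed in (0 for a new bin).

0

No bin has ≥ 17 free, so a new bin is opened.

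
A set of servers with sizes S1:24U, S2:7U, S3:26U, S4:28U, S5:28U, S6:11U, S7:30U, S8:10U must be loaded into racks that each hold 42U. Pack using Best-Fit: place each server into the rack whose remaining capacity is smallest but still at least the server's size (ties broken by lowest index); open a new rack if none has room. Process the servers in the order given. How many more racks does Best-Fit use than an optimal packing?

Best-Fit: [24,7,11] [26] [28] [28] [30,10] → 5 racks.
5 servers exceed 21U (half the capacity), and no two of those can share a rack, so at least 5 racks are needed.
So 5 is already optimal.

0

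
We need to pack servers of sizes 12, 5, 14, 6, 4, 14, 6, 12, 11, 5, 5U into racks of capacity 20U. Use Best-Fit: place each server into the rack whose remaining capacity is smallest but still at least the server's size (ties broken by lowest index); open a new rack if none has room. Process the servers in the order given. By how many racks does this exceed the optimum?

Best-Fit: [12,5] [14,6] [4,14] [6,12] [11,5] [5] → 6 racks.
Total size 94U; any packing needs at least ⌈94/20⌉ = 5 racks.
An optimal packing achieves that bound: [14,6] [14,6] [12,5] [12,5] [11,5,4] → 5 racks.
Excess: 6 − 5 = 1.

1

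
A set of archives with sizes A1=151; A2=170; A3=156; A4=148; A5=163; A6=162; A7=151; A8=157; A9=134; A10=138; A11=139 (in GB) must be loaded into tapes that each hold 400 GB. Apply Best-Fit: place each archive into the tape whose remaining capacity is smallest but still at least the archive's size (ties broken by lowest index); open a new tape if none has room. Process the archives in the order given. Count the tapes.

6

Put A1 (151 GB) in tape 1; 249 GB remain.
Put A2 (170 GB) in tape 1; 79 GB remain.
Put A3 (156 GB) in tape 2; 244 GB remain.
Put A4 (148 GB) in tape 2; 96 GB remain.
Put A5 (163 GB) in tape 3; 237 GB remain.
Put A6 (162 GB) in tape 3; 75 GB remain.
Put A7 (151 GB) in tape 4; 249 GB remain.
Put A8 (157 GB) in tape 4; 92 GB remain.
Put A9 (134 GB) in tape 5; 266 GB remain.
Put A10 (138 GB) in tape 5; 128 GB remain.
Put A11 (139 GB) in tape 6; 261 GB remain.
Final tapes: [151,170] [156,148] [163,162] [151,157] [134,138] [139].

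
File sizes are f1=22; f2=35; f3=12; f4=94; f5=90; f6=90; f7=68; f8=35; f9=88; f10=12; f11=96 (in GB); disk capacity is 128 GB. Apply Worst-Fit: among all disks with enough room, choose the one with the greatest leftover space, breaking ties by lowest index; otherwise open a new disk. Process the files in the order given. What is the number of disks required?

disk 1: place f1 (22 GB), 106 GB left
disk 1: place f2 (35 GB), 71 GB left
disk 1: place f3 (12 GB), 59 GB left
disk 2: place f4 (94 GB), 34 GB left
disk 3: place f5 (90 GB), 38 GB left
disk 4: place f6 (90 GB), 38 GB left
disk 5: place f7 (68 GB), 60 GB left
disk 5: place f8 (35 GB), 25 GB left
disk 6: place f9 (88 GB), 40 GB left
disk 1: place f10 (12 GB), 47 GB left
disk 7: place f11 (96 GB), 32 GB left
Final disks: [22,35,12,12] [94] [90] [90] [68,35] [88] [96].

7 disks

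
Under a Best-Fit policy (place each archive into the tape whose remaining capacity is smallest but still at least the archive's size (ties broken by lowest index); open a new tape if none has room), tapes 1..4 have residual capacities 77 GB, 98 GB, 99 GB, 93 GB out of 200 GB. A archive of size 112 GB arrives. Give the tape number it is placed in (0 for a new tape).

No tape has ≥ 112 GB free, so a new tape is opened.

0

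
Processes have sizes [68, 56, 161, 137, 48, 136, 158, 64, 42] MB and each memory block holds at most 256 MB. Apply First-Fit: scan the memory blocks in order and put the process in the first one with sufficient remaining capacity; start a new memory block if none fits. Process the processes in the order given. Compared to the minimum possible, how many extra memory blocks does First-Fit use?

1

First-Fit: [68,56,48,64] [161,42] [137] [136] [158] → 5 memory blocks.
Total size 870 MB; any packing needs at least ⌈870/256⌉ = 4 memory blocks.
An optimal packing achieves that bound: [161,68] [158,64] [137,56,48] [136,42] → 4 memory blocks.
Excess: 5 − 4 = 1.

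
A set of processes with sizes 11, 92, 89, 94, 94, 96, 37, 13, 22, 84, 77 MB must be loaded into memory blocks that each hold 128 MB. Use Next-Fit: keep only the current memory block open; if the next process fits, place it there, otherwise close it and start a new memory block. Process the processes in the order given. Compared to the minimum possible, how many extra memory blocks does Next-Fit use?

Next-Fit: [11,92] [89] [94] [94] [96] [37,13,22] [84] [77] → 8 memory blocks.
7 processes exceed 64 MB (half the capacity), and no two of those can share a memory block, so at least 7 memory blocks are needed.
An optimal packing achieves that bound: [96,22] [94,13,11] [94] [92] [89,37] [84] [77] → 7 memory blocks.
Excess: 8 − 7 = 1.

1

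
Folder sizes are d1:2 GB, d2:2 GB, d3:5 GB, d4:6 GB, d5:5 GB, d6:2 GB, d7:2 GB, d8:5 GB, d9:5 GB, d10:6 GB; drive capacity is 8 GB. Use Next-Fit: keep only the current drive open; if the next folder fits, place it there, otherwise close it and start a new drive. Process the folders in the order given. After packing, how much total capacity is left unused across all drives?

d1 (2 GB) → drive 1 (remaining 6 GB)
d2 (2 GB) → drive 1 (remaining 4 GB)
d3 (5 GB) → drive 2 (remaining 3 GB)
d4 (6 GB) → drive 3 (remaining 2 GB)
d5 (5 GB) → drive 4 (remaining 3 GB)
d6 (2 GB) → drive 4 (remaining 1 GB)
d7 (2 GB) → drive 5 (remaining 6 GB)
d8 (5 GB) → drive 5 (remaining 1 GB)
d9 (5 GB) → drive 6 (remaining 3 GB)
d10 (6 GB) → drive 7 (remaining 2 GB)
7 drives × 8 GB = 56 GB; used 40 GB; unused 16 GB.

16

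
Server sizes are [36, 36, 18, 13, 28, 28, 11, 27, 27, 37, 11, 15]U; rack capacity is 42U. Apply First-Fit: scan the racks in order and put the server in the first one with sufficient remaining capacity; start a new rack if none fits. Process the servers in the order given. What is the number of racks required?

Put 36U in rack 1; 6U remain.
Put 36U in rack 2; 6U remain.
Put 18U in rack 3; 24U remain.
Put 13U in rack 3; 11U remain.
Put 28U in rack 4; 14U remain.
Put 28U in rack 5; 14U remain.
Put 11U in rack 3; 0U remain.
Put 27U in rack 6; 15U remain.
Put 27U in rack 7; 15U remain.
Put 37U in rack 8; 5U remain.
Put 11U in rack 4; 3U remain.
Put 15U in rack 6; 0U remain.
Final racks: [36] [36] [18,13,11] [28,11] [28] [27,15] [27] [37].

8 racks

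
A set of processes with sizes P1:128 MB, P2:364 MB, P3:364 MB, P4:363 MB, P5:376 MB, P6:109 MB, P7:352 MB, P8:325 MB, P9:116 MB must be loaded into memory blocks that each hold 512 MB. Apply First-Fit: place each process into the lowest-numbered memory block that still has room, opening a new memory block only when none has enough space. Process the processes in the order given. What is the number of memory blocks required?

Put P1 (128 MB) in memory block 1; 384 MB remain.
Put P2 (364 MB) in memory block 1; 20 MB remain.
Put P3 (364 MB) in memory block 2; 148 MB remain.
Put P4 (363 MB) in memory block 3; 149 MB remain.
Put P5 (376 MB) in memory block 4; 136 MB remain.
Put P6 (109 MB) in memory block 2; 39 MB remain.
Put P7 (352 MB) in memory block 5; 160 MB remain.
Put P8 (325 MB) in memory block 6; 187 MB remain.
Put P9 (116 MB) in memory block 3; 33 MB remain.
Final memory blocks: [128,364] [364,109] [363,116] [376] [352] [325].

6 memory blocks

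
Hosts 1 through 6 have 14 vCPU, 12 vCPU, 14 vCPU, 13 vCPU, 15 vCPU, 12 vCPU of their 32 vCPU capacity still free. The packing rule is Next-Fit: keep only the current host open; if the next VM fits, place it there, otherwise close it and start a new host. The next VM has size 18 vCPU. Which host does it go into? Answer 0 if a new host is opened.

0

Next-Fit only looks at host 6, which has 12 vCPU free.
18 vCPU does not fit, so a new host is opened.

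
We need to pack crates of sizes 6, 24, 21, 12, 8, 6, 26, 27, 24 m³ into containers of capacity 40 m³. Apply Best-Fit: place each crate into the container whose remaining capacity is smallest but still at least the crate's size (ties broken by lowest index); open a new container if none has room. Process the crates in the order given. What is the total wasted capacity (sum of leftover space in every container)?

Put 6 m³ in container 1; 34 m³ remain.
Put 24 m³ in container 1; 10 m³ remain.
Put 21 m³ in container 2; 19 m³ remain.
Put 12 m³ in container 2; 7 m³ remain.
Put 8 m³ in container 1; 2 m³ remain.
Put 6 m³ in container 2; 1 m³ remain.
Put 26 m³ in container 3; 14 m³ remain.
Put 27 m³ in container 4; 13 m³ remain.
Put 24 m³ in container 5; 16 m³ remain.
5 containers × 40 m³ = 200 m³; used 154 m³; unused 46 m³.

46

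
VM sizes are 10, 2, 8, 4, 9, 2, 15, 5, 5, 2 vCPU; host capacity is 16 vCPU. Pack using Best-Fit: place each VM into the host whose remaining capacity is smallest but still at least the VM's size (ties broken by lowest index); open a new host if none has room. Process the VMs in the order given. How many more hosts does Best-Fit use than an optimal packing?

0

Best-Fit: [10,2,4] [8,5,2] [9,2,5] [15] → 4 hosts.
Total size 62 vCPU; any packing needs at least ⌈62/16⌉ = 4 hosts.
So 4 is already optimal.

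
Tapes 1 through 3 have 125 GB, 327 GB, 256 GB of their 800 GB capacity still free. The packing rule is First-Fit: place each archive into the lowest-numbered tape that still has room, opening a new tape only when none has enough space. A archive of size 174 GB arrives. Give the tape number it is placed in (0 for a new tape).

2

Tapes with room: tape 2 (327 GB), tape 3 (256 GB).
The first with room is tape 2.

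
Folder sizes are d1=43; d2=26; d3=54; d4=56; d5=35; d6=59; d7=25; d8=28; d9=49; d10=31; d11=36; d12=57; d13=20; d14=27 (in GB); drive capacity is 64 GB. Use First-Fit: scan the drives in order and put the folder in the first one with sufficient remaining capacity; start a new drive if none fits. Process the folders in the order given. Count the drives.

10

d1 (43 GB) → drive 1 (remaining 21 GB)
d2 (26 GB) → drive 2 (remaining 38 GB)
d3 (54 GB) → drive 3 (remaining 10 GB)
d4 (56 GB) → drive 4 (remaining 8 GB)
d5 (35 GB) → drive 2 (remaining 3 GB)
d6 (59 GB) → drive 5 (remaining 5 GB)
d7 (25 GB) → drive 6 (remaining 39 GB)
d8 (28 GB) → drive 6 (remaining 11 GB)
d9 (49 GB) → drive 7 (remaining 15 GB)
d10 (31 GB) → drive 8 (remaining 33 GB)
d11 (36 GB) → drive 9 (remaining 28 GB)
d12 (57 GB) → drive 10 (remaining 7 GB)
d13 (20 GB) → drive 1 (remaining 1 GB)
d14 (27 GB) → drive 8 (remaining 6 GB)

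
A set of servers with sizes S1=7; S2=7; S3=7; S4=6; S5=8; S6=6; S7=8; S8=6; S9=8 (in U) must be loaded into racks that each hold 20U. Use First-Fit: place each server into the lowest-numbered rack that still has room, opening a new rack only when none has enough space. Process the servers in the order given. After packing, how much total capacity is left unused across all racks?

rack 1: place S1 (7U), 13U left
rack 1: place S2 (7U), 6U left
rack 2: place S3 (7U), 13U left
rack 1: place S4 (6U), 0U left
rack 2: place S5 (8U), 5U left
rack 3: place S6 (6U), 14U left
rack 3: place S7 (8U), 6U left
rack 3: place S8 (6U), 0U left
rack 4: place S9 (8U), 12U left
4 racks × 20U = 80U; used 63U; unused 17U.

17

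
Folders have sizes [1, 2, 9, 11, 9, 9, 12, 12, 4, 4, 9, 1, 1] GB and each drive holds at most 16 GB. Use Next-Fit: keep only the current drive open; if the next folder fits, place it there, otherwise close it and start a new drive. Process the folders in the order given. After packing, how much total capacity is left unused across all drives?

28

Put 1 GB in drive 1; 15 GB remain.
Put 2 GB in drive 1; 13 GB remain.
Put 9 GB in drive 1; 4 GB remain.
Put 11 GB in drive 2; 5 GB remain.
Put 9 GB in drive 3; 7 GB remain.
Put 9 GB in drive 4; 7 GB remain.
Put 12 GB in drive 5; 4 GB remain.
Put 12 GB in drive 6; 4 GB remain.
Put 4 GB in drive 6; 0 GB remain.
Put 4 GB in drive 7; 12 GB remain.
Put 9 GB in drive 7; 3 GB remain.
Put 1 GB in drive 7; 2 GB remain.
Put 1 GB in drive 7; 1 GB remain.
7 drives × 16 GB = 112 GB; used 84 GB; unused 28 GB.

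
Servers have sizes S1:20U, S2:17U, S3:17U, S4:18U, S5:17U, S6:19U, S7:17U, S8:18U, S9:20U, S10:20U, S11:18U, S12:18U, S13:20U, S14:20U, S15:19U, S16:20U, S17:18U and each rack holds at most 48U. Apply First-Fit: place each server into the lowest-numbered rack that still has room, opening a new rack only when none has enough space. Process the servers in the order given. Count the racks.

9

S1 (20U) → rack 1 (remaining 28U)
S2 (17U) → rack 1 (remaining 11U)
S3 (17U) → rack 2 (remaining 31U)
S4 (18U) → rack 2 (remaining 13U)
S5 (17U) → rack 3 (remaining 31U)
S6 (19U) → rack 3 (remaining 12U)
S7 (17U) → rack 4 (remaining 31U)
S8 (18U) → rack 4 (remaining 13U)
S9 (20U) → rack 5 (remaining 28U)
S10 (20U) → rack 5 (remaining 8U)
S11 (18U) → rack 6 (remaining 30U)
S12 (18U) → rack 6 (remaining 12U)
S13 (20U) → rack 7 (remaining 28U)
S14 (20U) → rack 7 (remaining 8U)
S15 (19U) → rack 8 (remaining 29U)
S16 (20U) → rack 8 (remaining 9U)
S17 (18U) → rack 9 (remaining 30U)
Final racks: [20,17] [17,18] [17,19] [17,18] [20,20] [18,18] [20,20] [19,20] [18].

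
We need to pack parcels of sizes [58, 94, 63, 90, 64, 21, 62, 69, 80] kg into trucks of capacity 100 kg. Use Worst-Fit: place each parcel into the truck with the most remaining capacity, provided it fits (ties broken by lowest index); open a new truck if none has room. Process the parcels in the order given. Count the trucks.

Put 58 kg in truck 1; 42 kg remain.
Put 94 kg in truck 2; 6 kg remain.
Put 63 kg in truck 3; 37 kg remain.
Put 90 kg in truck 4; 10 kg remain.
Put 64 kg in truck 5; 36 kg remain.
Put 21 kg in truck 1; 21 kg remain.
Put 62 kg in truck 6; 38 kg remain.
Put 69 kg in truck 7; 31 kg remain.
Put 80 kg in truck 8; 20 kg remain.

8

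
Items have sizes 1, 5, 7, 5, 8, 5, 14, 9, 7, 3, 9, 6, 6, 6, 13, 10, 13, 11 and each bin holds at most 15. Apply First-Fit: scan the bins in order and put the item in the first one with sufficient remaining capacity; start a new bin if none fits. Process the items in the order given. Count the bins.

11 bins

bin 1: place 1, 14 left
bin 1: place 5, 9 left
bin 1: place 7, 2 left
bin 2: place 5, 10 left
bin 2: place 8, 2 left
bin 3: place 5, 10 left
bin 4: place 14, 1 left
bin 3: place 9, 1 left
bin 5: place 7, 8 left
bin 5: place 3, 5 left
bin 6: place 9, 6 left
bin 6: place 6, 0 left
bin 7: place 6, 9 left
bin 7: place 6, 3 left
bin 8: place 13, 2 left
bin 9: place 10, 5 left
bin 10: place 13, 2 left
bin 11: place 11, 4 left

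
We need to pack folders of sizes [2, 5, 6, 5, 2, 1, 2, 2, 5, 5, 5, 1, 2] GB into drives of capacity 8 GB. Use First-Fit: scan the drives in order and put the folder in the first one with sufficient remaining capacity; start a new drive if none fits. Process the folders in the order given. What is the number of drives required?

6

drive 1: place 2 GB, 6 GB left
drive 1: place 5 GB, 1 GB left
drive 2: place 6 GB, 2 GB left
drive 3: place 5 GB, 3 GB left
drive 2: place 2 GB, 0 GB left
drive 1: place 1 GB, 0 GB left
drive 3: place 2 GB, 1 GB left
drive 4: place 2 GB, 6 GB left
drive 4: place 5 GB, 1 GB left
drive 5: place 5 GB, 3 GB left
drive 6: place 5 GB, 3 GB left
drive 3: place 1 GB, 0 GB left
drive 5: place 2 GB, 1 GB left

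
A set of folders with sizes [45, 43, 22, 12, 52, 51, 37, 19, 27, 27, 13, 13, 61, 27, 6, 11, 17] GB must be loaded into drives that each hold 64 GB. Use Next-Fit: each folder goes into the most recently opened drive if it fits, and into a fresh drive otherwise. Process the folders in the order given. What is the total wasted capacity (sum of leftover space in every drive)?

157

drive 1: place 45 GB, 19 GB left
drive 2: place 43 GB, 21 GB left
drive 3: place 22 GB, 42 GB left
drive 3: place 12 GB, 30 GB left
drive 4: place 52 GB, 12 GB left
drive 5: place 51 GB, 13 GB left
drive 6: place 37 GB, 27 GB left
drive 6: place 19 GB, 8 GB left
drive 7: place 27 GB, 37 GB left
drive 7: place 27 GB, 10 GB left
drive 8: place 13 GB, 51 GB left
drive 8: place 13 GB, 38 GB left
drive 9: place 61 GB, 3 GB left
drive 10: place 27 GB, 37 GB left
drive 10: place 6 GB, 31 GB left
drive 10: place 11 GB, 20 GB left
drive 10: place 17 GB, 3 GB left
10 drives × 64 GB = 640 GB; used 483 GB; unused 157 GB.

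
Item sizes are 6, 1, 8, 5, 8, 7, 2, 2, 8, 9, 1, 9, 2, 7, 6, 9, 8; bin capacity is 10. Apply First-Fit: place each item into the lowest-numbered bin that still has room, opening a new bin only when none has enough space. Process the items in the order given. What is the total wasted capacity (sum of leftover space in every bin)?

22

bin 1: place 6, 4 left
bin 1: place 1, 3 left
bin 2: place 8, 2 left
bin 3: place 5, 5 left
bin 4: place 8, 2 left
bin 5: place 7, 3 left
bin 1: place 2, 1 left
bin 2: place 2, 0 left
bin 6: place 8, 2 left
bin 7: place 9, 1 left
bin 1: place 1, 0 left
bin 8: place 9, 1 left
bin 3: place 2, 3 left
bin 9: place 7, 3 left
bin 10: place 6, 4 left
bin 11: place 9, 1 left
bin 12: place 8, 2 left
12 bins × 10 = 120; used 98; unused 22.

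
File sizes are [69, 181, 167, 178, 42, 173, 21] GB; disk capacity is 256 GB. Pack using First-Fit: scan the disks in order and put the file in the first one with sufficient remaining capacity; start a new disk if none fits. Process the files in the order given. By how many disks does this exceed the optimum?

First-Fit: [69,181] [167,42,21] [178] [173] → 4 disks.
Total size 831 GB; any packing needs at least ⌈831/256⌉ = 4 disks.
So 4 is already optimal.

0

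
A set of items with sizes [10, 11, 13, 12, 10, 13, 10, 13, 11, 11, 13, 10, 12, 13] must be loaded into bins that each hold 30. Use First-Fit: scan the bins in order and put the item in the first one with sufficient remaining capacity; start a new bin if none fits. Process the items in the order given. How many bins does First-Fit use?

7 bins

bin 1: place 10, 20 left
bin 1: place 11, 9 left
bin 2: place 13, 17 left
bin 2: place 12, 5 left
bin 3: place 10, 20 left
bin 3: place 13, 7 left
bin 4: place 10, 20 left
bin 4: place 13, 7 left
bin 5: place 11, 19 left
bin 5: place 11, 8 left
bin 6: place 13, 17 left
bin 6: place 10, 7 left
bin 7: place 12, 18 left
bin 7: place 13, 5 left
Final bins: [10,11] [13,12] [10,13] [10,13] [11,11] [13,10] [12,13].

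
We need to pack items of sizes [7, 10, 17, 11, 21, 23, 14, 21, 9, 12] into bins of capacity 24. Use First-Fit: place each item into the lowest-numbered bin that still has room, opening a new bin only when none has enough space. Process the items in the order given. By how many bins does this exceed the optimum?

First-Fit: [7,10] [17] [11,9] [21] [23] [14] [21] [12] → 8 bins.
Total size 145; any packing needs at least ⌈145/24⌉ = 7 bins.
An optimal packing achieves that bound: [23] [21] [21] [17,7] [14,10] [12,11] [9] → 7 bins.
Excess: 8 − 7 = 1.

1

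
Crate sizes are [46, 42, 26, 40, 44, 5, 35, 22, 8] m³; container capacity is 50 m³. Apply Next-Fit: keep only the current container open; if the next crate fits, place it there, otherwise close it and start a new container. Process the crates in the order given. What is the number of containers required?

46 m³ → container 1 (remaining 4 m³)
42 m³ → container 2 (remaining 8 m³)
26 m³ → container 3 (remaining 24 m³)
40 m³ → container 4 (remaining 10 m³)
44 m³ → container 5 (remaining 6 m³)
5 m³ → container 5 (remaining 1 m³)
35 m³ → container 6 (remaining 15 m³)
22 m³ → container 7 (remaining 28 m³)
8 m³ → container 7 (remaining 20 m³)
Final containers: [46] [42] [26] [40] [44,5] [35] [22,8].

7 containers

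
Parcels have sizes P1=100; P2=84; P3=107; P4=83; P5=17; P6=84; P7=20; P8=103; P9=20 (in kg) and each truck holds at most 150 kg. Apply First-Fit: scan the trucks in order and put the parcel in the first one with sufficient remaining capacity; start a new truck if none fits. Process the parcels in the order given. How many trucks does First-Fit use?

6

truck 1: place P1 (100 kg), 50 kg left
truck 2: place P2 (84 kg), 66 kg left
truck 3: place P3 (107 kg), 43 kg left
truck 4: place P4 (83 kg), 67 kg left
truck 1: place P5 (17 kg), 33 kg left
truck 5: place P6 (84 kg), 66 kg left
truck 1: place P7 (20 kg), 13 kg left
truck 6: place P8 (103 kg), 47 kg left
truck 2: place P9 (20 kg), 46 kg left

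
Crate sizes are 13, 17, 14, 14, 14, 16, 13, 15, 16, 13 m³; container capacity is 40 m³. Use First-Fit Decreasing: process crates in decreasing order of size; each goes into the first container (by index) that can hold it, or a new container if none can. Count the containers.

5

Sorted descending: 17, 16, 16, 15, 14, 14, 14, 13, 13, 13.
Put 17 m³ in container 1; 23 m³ remain.
Put 16 m³ in container 1; 7 m³ remain.
Put 16 m³ in container 2; 24 m³ remain.
Put 15 m³ in container 2; 9 m³ remain.
Put 14 m³ in container 3; 26 m³ remain.
Put 14 m³ in container 3; 12 m³ remain.
Put 14 m³ in container 4; 26 m³ remain.
Put 13 m³ in container 4; 13 m³ remain.
Put 13 m³ in container 4; 0 m³ remain.
Put 13 m³ in container 5; 27 m³ remain.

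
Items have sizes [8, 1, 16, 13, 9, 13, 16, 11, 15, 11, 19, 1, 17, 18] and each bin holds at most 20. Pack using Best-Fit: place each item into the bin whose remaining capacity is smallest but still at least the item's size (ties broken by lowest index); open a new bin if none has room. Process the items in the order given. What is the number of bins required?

11

Put 8 in bin 1; 12 remain.
Put 1 in bin 1; 11 remain.
Put 16 in bin 2; 4 remain.
Put 13 in bin 3; 7 remain.
Put 9 in bin 1; 2 remain.
Put 13 in bin 4; 7 remain.
Put 16 in bin 5; 4 remain.
Put 11 in bin 6; 9 remain.
Put 15 in bin 7; 5 remain.
Put 11 in bin 8; 9 remain.
Put 19 in bin 9; 1 remain.
Put 1 in bin 9; 0 remain.
Put 17 in bin 10; 3 remain.
Put 18 in bin 11; 2 remain.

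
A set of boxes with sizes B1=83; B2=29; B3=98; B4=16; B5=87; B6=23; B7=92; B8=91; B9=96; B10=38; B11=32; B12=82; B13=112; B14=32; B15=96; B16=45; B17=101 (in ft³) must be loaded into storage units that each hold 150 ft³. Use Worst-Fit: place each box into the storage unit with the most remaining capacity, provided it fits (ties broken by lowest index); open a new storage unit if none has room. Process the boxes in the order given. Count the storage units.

Put B1 (83 ft³) in storage unit 1; 67 ft³ remain.
Put B2 (29 ft³) in storage unit 1; 38 ft³ remain.
Put B3 (98 ft³) in storage unit 2; 52 ft³ remain.
Put B4 (16 ft³) in storage unit 2; 36 ft³ remain.
Put B5 (87 ft³) in storage unit 3; 63 ft³ remain.
Put B6 (23 ft³) in storage unit 3; 40 ft³ remain.
Put B7 (92 ft³) in storage unit 4; 58 ft³ remain.
Put B8 (91 ft³) in storage unit 5; 59 ft³ remain.
Put B9 (96 ft³) in storage unit 6; 54 ft³ remain.
Put B10 (38 ft³) in storage unit 5; 21 ft³ remain.
Put B11 (32 ft³) in storage unit 4; 26 ft³ remain.
Put B12 (82 ft³) in storage unit 7; 68 ft³ remain.
Put B13 (112 ft³) in storage unit 8; 38 ft³ remain.
Put B14 (32 ft³) in storage unit 7; 36 ft³ remain.
Put B15 (96 ft³) in storage unit 9; 54 ft³ remain.
Put B16 (45 ft³) in storage unit 6; 9 ft³ remain.
Put B17 (101 ft³) in storage unit 10; 49 ft³ remain.

10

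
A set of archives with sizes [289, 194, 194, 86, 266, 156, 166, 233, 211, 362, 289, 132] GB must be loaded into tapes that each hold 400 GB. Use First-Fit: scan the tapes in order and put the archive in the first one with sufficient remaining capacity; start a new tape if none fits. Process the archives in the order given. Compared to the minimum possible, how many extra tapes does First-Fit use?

1

First-Fit: [289,86] [194,194] [266,132] [156,166] [233] [211] [362] [289] → 8 tapes.
Total size 2578 GB; any packing needs at least ⌈2578/400⌉ = 7 tapes.
An optimal packing achieves that bound: [362] [289,86] [289] [266,132] [233,166] [211,156] [194,194] → 7 tapes.
Excess: 8 − 7 = 1.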